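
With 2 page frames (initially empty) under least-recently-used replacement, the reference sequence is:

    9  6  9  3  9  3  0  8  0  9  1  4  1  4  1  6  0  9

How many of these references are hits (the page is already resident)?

7

9: miss, frames {9}
6: miss, frames {9,6}
9: hit
3: miss, evict 6, frames {9,3}
9: hit
3: hit
0: miss, evict 9, frames {3,0}
8: miss, evict 3, frames {0,8}
0: hit
9: miss, evict 8, frames {0,9}
1: miss, evict 0, frames {9,1}
4: miss, evict 9, frames {1,4}
1: hit
4: hit
1: hit
6: miss, evict 4, frames {1,6}
0: miss, evict 1, frames {6,0}
9: miss, evict 6, frames {0,9}
Hits: 7.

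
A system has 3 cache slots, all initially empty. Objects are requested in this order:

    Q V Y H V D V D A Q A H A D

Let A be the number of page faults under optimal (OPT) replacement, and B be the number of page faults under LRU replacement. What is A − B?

-2

Under OPT: F F F F . F . . F . . F . . → 7 faults.
Under LRU: F F F F . F . . F F . F . F → 9 faults.
A − B = 7 − 9 = -2.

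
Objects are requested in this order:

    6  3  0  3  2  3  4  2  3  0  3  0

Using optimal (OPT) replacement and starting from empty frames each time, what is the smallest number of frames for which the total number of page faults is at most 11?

2

f=1: 12 faults
f=2: 7 faults
f=3: 6 faults
f=4: 5 faults
f=5: 5 faults
Smallest f with faults ≤ 11 is 2.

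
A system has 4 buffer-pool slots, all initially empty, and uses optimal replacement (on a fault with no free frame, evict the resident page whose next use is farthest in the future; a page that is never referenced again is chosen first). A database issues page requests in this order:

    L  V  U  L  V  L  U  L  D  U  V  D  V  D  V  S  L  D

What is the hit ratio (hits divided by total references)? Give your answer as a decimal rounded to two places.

L: miss, frames {L}
V: miss, frames {L,V}
U: miss, frames {L,V,U}
L: hit
V: hit
L: hit
U: hit
L: hit
D: miss, frames {L,V,U,D}
U: hit
V: hit
D: hit
V: hit
D: hit
V: hit
S: miss, evict U, frames {L,V,D,S}
L: hit
D: hit
Hits: 13 of 18 references → 13/18 = 0.7222.

0.72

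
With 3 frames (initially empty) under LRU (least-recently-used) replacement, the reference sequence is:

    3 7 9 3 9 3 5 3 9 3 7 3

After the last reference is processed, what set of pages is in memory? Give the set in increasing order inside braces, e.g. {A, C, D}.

3 → fault, frames [3]
7 → fault, frames [3, 7]
9 → fault, frames [3, 7, 9]
3 → hit
9 → hit
3 → hit
5 → fault, evict 7, frames [9, 3, 5]
3 → hit
9 → hit
3 → hit
7 → fault, evict 5, frames [9, 3, 7]
3 → hit

{3, 7, 9}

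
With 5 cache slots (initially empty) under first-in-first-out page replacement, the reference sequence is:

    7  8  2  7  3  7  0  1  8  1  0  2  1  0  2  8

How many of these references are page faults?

7 → fault, frames {7}
8 → fault, frames {7,8}
2 → fault, frames {7,8,2}
7 → hit
3 → fault, frames {7,8,2,3}
7 → hit
0 → fault, frames {7,8,2,3,0}
1 → fault, evict 7, frames {8,2,3,0,1}
8 → hit
1 → hit
0 → hit
2 → hit
1 → hit
0 → hit
2 → hit
8 → hit
Page faults: 6.

6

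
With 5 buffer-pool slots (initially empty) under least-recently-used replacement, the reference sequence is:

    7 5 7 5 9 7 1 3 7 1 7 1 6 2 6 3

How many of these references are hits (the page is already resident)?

9

7 → fault, frames [7]
5 → fault, frames [7, 5]
7 → hit
5 → hit
9 → fault, frames [7, 5, 9]
7 → hit
1 → fault, frames [5, 9, 7, 1]
3 → fault, frames [5, 9, 7, 1, 3]
7 → hit
1 → hit
7 → hit
1 → hit
6 → fault, evict 5, frames [9, 3, 7, 1, 6]
2 → fault, evict 9, frames [3, 7, 1, 6, 2]
6 → hit
3 → hit
Hits: 9.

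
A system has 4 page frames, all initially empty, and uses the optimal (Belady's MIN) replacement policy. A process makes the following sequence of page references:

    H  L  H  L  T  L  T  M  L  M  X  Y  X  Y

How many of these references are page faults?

6

H -> fault, frames (H)
L -> fault, frames (H L)
H -> hit
L -> hit
T -> fault, frames (H L T)
L -> hit
T -> hit
M -> fault, frames (H L T M)
L -> hit
M -> hit
X -> fault, evict M, frames (H L T X)
Y -> fault, evict T, frames (H L X Y)
X -> hit
Y -> hit
Page faults: 6.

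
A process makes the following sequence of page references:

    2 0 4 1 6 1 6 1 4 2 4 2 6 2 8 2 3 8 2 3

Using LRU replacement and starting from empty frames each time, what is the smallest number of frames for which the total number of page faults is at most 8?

4

f=1: 20 faults
f=2: 13 faults
f=3: 9 faults
f=4: 8 faults
f=5: 7 faults
f=6: 7 faults
f=7: 7 faults
Smallest f with faults ≤ 8 is 4.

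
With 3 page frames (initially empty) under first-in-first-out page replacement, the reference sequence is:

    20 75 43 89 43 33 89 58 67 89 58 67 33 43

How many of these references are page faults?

20 -> fault, frames (20)
75 -> fault, frames (20 75)
43 -> fault, frames (20 75 43)
89 -> fault, evict 20, frames (75 43 89)
43 -> hit
33 -> fault, evict 75, frames (43 89 33)
89 -> hit
58 -> fault, evict 43, frames (89 33 58)
67 -> fault, evict 89, frames (33 58 67)
89 -> fault, evict 33, frames (58 67 89)
58 -> hit
67 -> hit
33 -> fault, evict 58, frames (67 89 33)
43 -> fault, evict 67, frames (89 33 43)
Page faults: 10.

10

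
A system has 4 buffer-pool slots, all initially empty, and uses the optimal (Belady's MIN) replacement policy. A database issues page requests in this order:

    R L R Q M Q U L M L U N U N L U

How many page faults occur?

6

R: miss, frames {R}
L: miss, frames {R,L}
R: hit
Q: miss, frames {R,L,Q}
M: miss, frames {R,L,Q,M}
Q: hit
U: miss, evict Q, frames {R,L,M,U}
L: hit
M: hit
L: hit
U: hit
N: miss, evict M, frames {R,L,U,N}
U: hit
N: hit
L: hit
U: hit
Page faults: 6.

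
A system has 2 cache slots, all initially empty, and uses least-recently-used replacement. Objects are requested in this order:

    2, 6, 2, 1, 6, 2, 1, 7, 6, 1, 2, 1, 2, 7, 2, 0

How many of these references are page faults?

2 -> fault, frames [2]
6 -> fault, frames [2, 6]
2 -> hit
1 -> fault, evict 6, frames [2, 1]
6 -> fault, evict 2, frames [1, 6]
2 -> fault, evict 1, frames [6, 2]
1 -> fault, evict 6, frames [2, 1]
7 -> fault, evict 2, frames [1, 7]
6 -> fault, evict 1, frames [7, 6]
1 -> fault, evict 7, frames [6, 1]
2 -> fault, evict 6, frames [1, 2]
1 -> hit
2 -> hit
7 -> fault, evict 1, frames [2, 7]
2 -> hit
0 -> fault, evict 7, frames [2, 0]
Page faults: 12.

12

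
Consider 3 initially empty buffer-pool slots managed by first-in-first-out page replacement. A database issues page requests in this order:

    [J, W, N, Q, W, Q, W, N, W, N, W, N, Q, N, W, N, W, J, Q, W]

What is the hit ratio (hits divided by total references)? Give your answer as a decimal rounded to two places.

J: miss, frames {J}
W: miss, frames {J,W}
N: miss, frames {J,W,N}
Q: miss, evict J, frames {W,N,Q}
W: hit
Q: hit
W: hit
N: hit
W: hit
N: hit
W: hit
N: hit
Q: hit
N: hit
W: hit
N: hit
W: hit
J: miss, evict W, frames {N,Q,J}
Q: hit
W: miss, evict N, frames {Q,J,W}
Hits: 14 of 20 references → 14/20 = 0.7000.

0.70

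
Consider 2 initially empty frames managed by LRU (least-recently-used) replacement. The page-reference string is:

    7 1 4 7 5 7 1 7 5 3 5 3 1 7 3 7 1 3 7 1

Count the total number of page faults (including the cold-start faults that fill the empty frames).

15

7: fault, frames [7]
1: fault, frames [7, 1]
4: fault, evict 7, frames [1, 4]
7: fault, evict 1, frames [4, 7]
5: fault, evict 4, frames [7, 5]
7: hit
1: fault, evict 5, frames [7, 1]
7: hit
5: fault, evict 1, frames [7, 5]
3: fault, evict 7, frames [5, 3]
5: hit
3: hit
1: fault, evict 5, frames [3, 1]
7: fault, evict 3, frames [1, 7]
3: fault, evict 1, frames [7, 3]
7: hit
1: fault, evict 3, frames [7, 1]
3: fault, evict 7, frames [1, 3]
7: fault, evict 1, frames [3, 7]
1: fault, evict 3, frames [7, 1]
Page faults: 15.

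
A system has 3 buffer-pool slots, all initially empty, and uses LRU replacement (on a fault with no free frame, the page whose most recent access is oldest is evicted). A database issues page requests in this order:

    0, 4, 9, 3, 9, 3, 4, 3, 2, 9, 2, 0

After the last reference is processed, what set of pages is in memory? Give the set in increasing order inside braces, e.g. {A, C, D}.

0 → fault, frames {0}
4 → fault, frames {0,4}
9 → fault, frames {0,4,9}
3 → fault, evict 0, frames {4,9,3}
9 → hit
3 → hit
4 → hit
3 → hit
2 → fault, evict 9, frames {4,3,2}
9 → fault, evict 4, frames {3,2,9}
2 → hit
0 → fault, evict 3, frames {9,2,0}

{0, 2, 9}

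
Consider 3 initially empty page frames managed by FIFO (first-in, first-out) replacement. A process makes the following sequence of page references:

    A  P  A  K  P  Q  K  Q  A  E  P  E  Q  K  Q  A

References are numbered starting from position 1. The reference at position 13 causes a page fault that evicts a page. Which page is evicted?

A

pos 1: A: miss, frames [A]
pos 2: P: miss, frames [A, P]
pos 3: A: hit
pos 4: K: miss, frames [A, P, K]
pos 5: P: hit
pos 6: Q: miss, evict A, frames [P, K, Q]
pos 7: K: hit
pos 8: Q: hit
pos 9: A: miss, evict P, frames [K, Q, A]
pos 10: E: miss, evict K, frames [Q, A, E]
pos 11: P: miss, evict Q, frames [A, E, P]
pos 12: E: hit
pos 13: Q: miss, evict A, frames [E, P, Q]
At position 13, page A is evicted.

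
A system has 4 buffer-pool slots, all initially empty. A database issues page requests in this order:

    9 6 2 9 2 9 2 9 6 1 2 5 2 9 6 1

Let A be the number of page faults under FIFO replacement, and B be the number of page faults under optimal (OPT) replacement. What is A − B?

1

Under FIFO: F F F . . . . . . F . F . F F . → 7 faults.
Under OPT: F F F . . . . . . F . F . . . F → 6 faults.
A − B = 7 − 6 = 1.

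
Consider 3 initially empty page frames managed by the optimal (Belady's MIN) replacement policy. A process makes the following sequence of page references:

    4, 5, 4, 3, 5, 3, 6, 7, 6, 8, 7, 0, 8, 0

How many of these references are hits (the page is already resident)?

7

4 → miss, frames {4}
5 → miss, frames {4,5}
4 → hit
3 → miss, frames {4,5,3}
5 → hit
3 → hit
6 → miss, evict 3, frames {4,5,6}
7 → miss, evict 5, frames {4,6,7}
6 → hit
8 → miss, evict 6, frames {4,7,8}
7 → hit
0 → miss, evict 7, frames {4,8,0}
8 → hit
0 → hit
Hits: 7.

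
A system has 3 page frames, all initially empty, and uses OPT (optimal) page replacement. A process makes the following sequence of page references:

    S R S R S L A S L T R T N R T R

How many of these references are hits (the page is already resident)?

S: fault, frames (S)
R: fault, frames (S R)
S: hit
R: hit
S: hit
L: fault, frames (S R L)
A: fault, evict R, frames (S L A)
S: hit
L: hit
T: fault, evict A, frames (S L T)
R: fault, evict L, frames (S T R)
T: hit
N: fault, evict S, frames (T R N)
R: hit
T: hit
R: hit
Hits: 9.

9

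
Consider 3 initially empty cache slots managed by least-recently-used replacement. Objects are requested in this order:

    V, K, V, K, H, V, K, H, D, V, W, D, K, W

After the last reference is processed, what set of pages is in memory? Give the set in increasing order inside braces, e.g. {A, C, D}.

V: miss, frames (V)
K: miss, frames (V K)
V: hit
K: hit
H: miss, frames (V K H)
V: hit
K: hit
H: hit
D: miss, evict V, frames (K H D)
V: miss, evict K, frames (H D V)
W: miss, evict H, frames (D V W)
D: hit
K: miss, evict V, frames (W D K)
W: hit

{D, K, W}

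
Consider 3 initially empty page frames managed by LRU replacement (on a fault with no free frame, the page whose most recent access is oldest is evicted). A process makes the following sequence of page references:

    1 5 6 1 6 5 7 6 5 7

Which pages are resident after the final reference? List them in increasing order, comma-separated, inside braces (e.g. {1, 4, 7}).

1: fault, frames (1)
5: fault, frames (1 5)
6: fault, frames (1 5 6)
1: hit
6: hit
5: hit
7: fault, evict 1, frames (6 5 7)
6: hit
5: hit
7: hit

{5, 6, 7}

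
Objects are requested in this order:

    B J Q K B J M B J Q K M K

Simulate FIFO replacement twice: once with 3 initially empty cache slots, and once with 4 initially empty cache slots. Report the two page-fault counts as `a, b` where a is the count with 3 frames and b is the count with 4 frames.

3 frames: F F F F F F F . . F F . . → 9 faults.
4 frames: F F F F . . F F F F F F . → 10 faults.
10 > 9: adding a frame increased faults — Belady's anomaly.

9, 10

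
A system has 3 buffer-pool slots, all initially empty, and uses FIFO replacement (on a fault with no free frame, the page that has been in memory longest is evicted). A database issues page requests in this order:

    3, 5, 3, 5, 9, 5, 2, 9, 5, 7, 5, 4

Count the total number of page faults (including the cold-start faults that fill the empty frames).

3 → miss, frames {3}
5 → miss, frames {3,5}
3 → hit
5 → hit
9 → miss, frames {3,5,9}
5 → hit
2 → miss, evict 3, frames {5,9,2}
9 → hit
5 → hit
7 → miss, evict 5, frames {9,2,7}
5 → miss, evict 9, frames {2,7,5}
4 → miss, evict 2, frames {7,5,4}
Page faults: 7.

7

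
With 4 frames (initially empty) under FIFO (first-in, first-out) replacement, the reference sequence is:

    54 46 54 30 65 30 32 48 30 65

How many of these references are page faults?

54 -> miss, frames (54)
46 -> miss, frames (54 46)
54 -> hit
30 -> miss, frames (54 46 30)
65 -> miss, frames (54 46 30 65)
30 -> hit
32 -> miss, evict 54, frames (46 30 65 32)
48 -> miss, evict 46, frames (30 65 32 48)
30 -> hit
65 -> hit
Page faults: 6.

6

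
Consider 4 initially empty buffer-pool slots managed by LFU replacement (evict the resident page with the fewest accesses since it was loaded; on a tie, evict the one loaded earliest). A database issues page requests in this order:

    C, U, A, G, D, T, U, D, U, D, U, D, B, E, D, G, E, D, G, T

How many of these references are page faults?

C -> miss, frames {C}
U -> miss, frames {C,U}
A -> miss, frames {C,U,A}
G -> miss, frames {C,U,A,G}
D -> miss, evict C, frames {U,A,G,D}
T -> miss, evict U, frames {A,G,D,T}
U -> miss, evict A, frames {G,D,T,U}
D -> hit
U -> hit
D -> hit
U -> hit
D -> hit
B -> miss, evict G, frames {D,T,U,B}
E -> miss, evict T, frames {D,U,B,E}
D -> hit
G -> miss, evict B, frames {D,U,E,G}
E -> hit
D -> hit
G -> hit
T -> miss, evict E, frames {D,U,G,T}
Page faults: 11.

11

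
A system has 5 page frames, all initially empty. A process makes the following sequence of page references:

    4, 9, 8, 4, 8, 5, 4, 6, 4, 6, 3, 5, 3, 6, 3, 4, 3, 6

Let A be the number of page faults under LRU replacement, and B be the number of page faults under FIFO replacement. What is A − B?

-1

Under LRU: F F F . . F . F . . F . . . . . . . → 6 faults.
Under FIFO: F F F . . F . F . . F . . . . F . . → 7 faults.
A − B = 6 − 7 = -1.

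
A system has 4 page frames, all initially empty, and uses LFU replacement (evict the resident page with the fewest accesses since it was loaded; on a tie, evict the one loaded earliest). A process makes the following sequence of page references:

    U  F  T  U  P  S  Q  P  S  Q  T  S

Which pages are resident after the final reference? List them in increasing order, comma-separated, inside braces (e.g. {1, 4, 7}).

{P, Q, S, T}

U -> miss, frames (U)
F -> miss, frames (U F)
T -> miss, frames (U F T)
U -> hit
P -> miss, frames (U F T P)
S -> miss, evict F, frames (U T P S)
Q -> miss, evict T, frames (U P S Q)
P -> hit
S -> hit
Q -> hit
T -> miss, evict U, frames (P S Q T)
S -> hit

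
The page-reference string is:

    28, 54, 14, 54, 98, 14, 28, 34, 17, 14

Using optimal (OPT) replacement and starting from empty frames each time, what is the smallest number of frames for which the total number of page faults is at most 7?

f=1: 10 faults
f=2: 7 faults
f=3: 6 faults
f=4: 6 faults
f=5: 6 faults
f=6: 6 faults
Smallest f with faults ≤ 7 is 2.

2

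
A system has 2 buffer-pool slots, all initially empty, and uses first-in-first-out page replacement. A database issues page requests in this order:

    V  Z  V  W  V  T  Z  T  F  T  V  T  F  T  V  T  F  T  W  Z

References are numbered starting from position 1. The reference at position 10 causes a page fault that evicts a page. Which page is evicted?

pos 1: V → fault, frames [V]
pos 2: Z → fault, frames [V, Z]
pos 3: V → hit
pos 4: W → fault, evict V, frames [Z, W]
pos 5: V → fault, evict Z, frames [W, V]
pos 6: T → fault, evict W, frames [V, T]
pos 7: Z → fault, evict V, frames [T, Z]
pos 8: T → hit
pos 9: F → fault, evict T, frames [Z, F]
pos 10: T → fault, evict Z, frames [F, T]
At position 10, page Z is evicted.

Z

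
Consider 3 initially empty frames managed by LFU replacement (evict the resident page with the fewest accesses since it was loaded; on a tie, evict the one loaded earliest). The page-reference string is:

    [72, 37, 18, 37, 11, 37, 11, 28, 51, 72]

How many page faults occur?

72 -> fault, frames [72]
37 -> fault, frames [72, 37]
18 -> fault, frames [72, 37, 18]
37 -> hit
11 -> fault, evict 72, frames [37, 18, 11]
37 -> hit
11 -> hit
28 -> fault, evict 18, frames [37, 11, 28]
51 -> fault, evict 28, frames [37, 11, 51]
72 -> fault, evict 51, frames [37, 11, 72]
Page faults: 7.

7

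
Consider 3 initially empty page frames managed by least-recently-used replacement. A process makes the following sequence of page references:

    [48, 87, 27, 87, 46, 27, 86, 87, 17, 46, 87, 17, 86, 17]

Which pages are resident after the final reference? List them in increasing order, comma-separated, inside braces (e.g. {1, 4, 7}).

{17, 86, 87}

48 → miss, frames {48}
87 → miss, frames {48,87}
27 → miss, frames {48,87,27}
87 → hit
46 → miss, evict 48, frames {27,87,46}
27 → hit
86 → miss, evict 87, frames {46,27,86}
87 → miss, evict 46, frames {27,86,87}
17 → miss, evict 27, frames {86,87,17}
46 → miss, evict 86, frames {87,17,46}
87 → hit
17 → hit
86 → miss, evict 46, frames {87,17,86}
17 → hit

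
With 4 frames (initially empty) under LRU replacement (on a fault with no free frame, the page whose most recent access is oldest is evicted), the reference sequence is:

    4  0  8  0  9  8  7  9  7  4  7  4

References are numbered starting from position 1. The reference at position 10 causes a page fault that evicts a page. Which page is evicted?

pos 1: 4: fault, frames {4}
pos 2: 0: fault, frames {4,0}
pos 3: 8: fault, frames {4,0,8}
pos 4: 0: hit
pos 5: 9: fault, frames {4,8,0,9}
pos 6: 8: hit
pos 7: 7: fault, evict 4, frames {0,9,8,7}
pos 8: 9: hit
pos 9: 7: hit
pos 10: 4: fault, evict 0, frames {8,9,7,4}
At position 10, page 0 is evicted.

0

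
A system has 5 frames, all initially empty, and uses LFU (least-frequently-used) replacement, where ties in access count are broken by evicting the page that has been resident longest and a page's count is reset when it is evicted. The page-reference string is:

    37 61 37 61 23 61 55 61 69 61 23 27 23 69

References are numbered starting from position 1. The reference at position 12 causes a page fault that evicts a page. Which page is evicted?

pos 1: 37 → fault, frames [37]
pos 2: 61 → fault, frames [37, 61]
pos 3: 37 → hit
pos 4: 61 → hit
pos 5: 23 → fault, frames [37, 61, 23]
pos 6: 61 → hit
pos 7: 55 → fault, frames [37, 61, 23, 55]
pos 8: 61 → hit
pos 9: 69 → fault, frames [37, 61, 23, 55, 69]
pos 10: 61 → hit
pos 11: 23 → hit
pos 12: 27 → fault, evict 55, frames [37, 61, 23, 69, 27]
At position 12, page 55 is evicted.

55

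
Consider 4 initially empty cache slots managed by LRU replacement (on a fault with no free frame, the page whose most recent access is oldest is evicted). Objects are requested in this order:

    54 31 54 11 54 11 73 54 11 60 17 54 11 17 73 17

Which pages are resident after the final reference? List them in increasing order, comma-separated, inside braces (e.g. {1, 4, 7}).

54 → fault, frames [54]
31 → fault, frames [54, 31]
54 → hit
11 → fault, frames [31, 54, 11]
54 → hit
11 → hit
73 → fault, frames [31, 54, 11, 73]
54 → hit
11 → hit
60 → fault, evict 31, frames [73, 54, 11, 60]
17 → fault, evict 73, frames [54, 11, 60, 17]
54 → hit
11 → hit
17 → hit
73 → fault, evict 60, frames [54, 11, 17, 73]
17 → hit

{11, 17, 54, 73}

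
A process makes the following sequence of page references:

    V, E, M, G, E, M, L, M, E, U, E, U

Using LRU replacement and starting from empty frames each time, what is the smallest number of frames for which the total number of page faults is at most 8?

f=1: 12 faults
f=2: 9 faults
f=3: 6 faults
f=4: 6 faults
f=5: 6 faults
f=6: 6 faults
Smallest f with faults ≤ 8 is 3.

3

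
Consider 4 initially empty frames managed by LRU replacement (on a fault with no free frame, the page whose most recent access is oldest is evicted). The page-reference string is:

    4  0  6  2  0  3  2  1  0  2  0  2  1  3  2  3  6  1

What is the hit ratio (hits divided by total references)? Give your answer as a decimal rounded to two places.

4 -> miss, frames {4}
0 -> miss, frames {4,0}
6 -> miss, frames {4,0,6}
2 -> miss, frames {4,0,6,2}
0 -> hit
3 -> miss, evict 4, frames {6,2,0,3}
2 -> hit
1 -> miss, evict 6, frames {0,3,2,1}
0 -> hit
2 -> hit
0 -> hit
2 -> hit
1 -> hit
3 -> hit
2 -> hit
3 -> hit
6 -> miss, evict 0, frames {1,2,3,6}
1 -> hit
Hits: 11 of 18 references → 11/18 = 0.6111.

0.61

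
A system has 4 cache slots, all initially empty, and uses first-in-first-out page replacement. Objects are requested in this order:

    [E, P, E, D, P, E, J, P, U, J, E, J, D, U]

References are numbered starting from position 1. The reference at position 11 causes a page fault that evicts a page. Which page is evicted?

P

pos 1: E → fault, frames [E]
pos 2: P → fault, frames [E, P]
pos 3: E → hit
pos 4: D → fault, frames [E, P, D]
pos 5: P → hit
pos 6: E → hit
pos 7: J → fault, frames [E, P, D, J]
pos 8: P → hit
pos 9: U → fault, evict E, frames [P, D, J, U]
pos 10: J → hit
pos 11: E → fault, evict P, frames [D, J, U, E]
At position 11, page P is evicted.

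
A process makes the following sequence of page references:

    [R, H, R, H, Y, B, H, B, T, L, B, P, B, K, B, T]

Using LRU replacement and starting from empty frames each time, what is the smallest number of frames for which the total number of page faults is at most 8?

5

f=1: 16 faults
f=2: 11 faults
f=3: 9 faults
f=4: 9 faults
f=5: 8 faults
f=6: 8 faults
f=7: 8 faults
f=8: 8 faults
Smallest f with faults ≤ 8 is 5.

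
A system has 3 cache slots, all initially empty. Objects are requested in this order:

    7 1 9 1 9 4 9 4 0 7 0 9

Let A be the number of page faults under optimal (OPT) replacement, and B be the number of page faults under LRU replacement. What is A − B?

-2

Under OPT: F F F . . F . . F . . . → 5 faults.
Under LRU: F F F . . F . . F F . F → 7 faults.
A − B = 5 − 7 = -2.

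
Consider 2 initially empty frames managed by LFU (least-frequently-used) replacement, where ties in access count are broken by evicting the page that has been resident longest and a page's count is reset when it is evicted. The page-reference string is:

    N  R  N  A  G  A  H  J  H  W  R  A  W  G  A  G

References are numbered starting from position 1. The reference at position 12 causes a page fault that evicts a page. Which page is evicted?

R

pos 1: N → fault, frames (N)
pos 2: R → fault, frames (N R)
pos 3: N → hit
pos 4: A → fault, evict R, frames (N A)
pos 5: G → fault, evict A, frames (N G)
pos 6: A → fault, evict G, frames (N A)
pos 7: H → fault, evict A, frames (N H)
pos 8: J → fault, evict H, frames (N J)
pos 9: H → fault, evict J, frames (N H)
pos 10: W → fault, evict H, frames (N W)
pos 11: R → fault, evict W, frames (N R)
pos 12: A → fault, evict R, frames (N A)
At position 12, page R is evicted.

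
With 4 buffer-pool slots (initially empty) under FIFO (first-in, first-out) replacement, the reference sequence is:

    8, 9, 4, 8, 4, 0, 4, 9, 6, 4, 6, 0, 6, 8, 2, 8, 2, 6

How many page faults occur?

8 → miss, frames {8}
9 → miss, frames {8,9}
4 → miss, frames {8,9,4}
8 → hit
4 → hit
0 → miss, frames {8,9,4,0}
4 → hit
9 → hit
6 → miss, evict 8, frames {9,4,0,6}
4 → hit
6 → hit
0 → hit
6 → hit
8 → miss, evict 9, frames {4,0,6,8}
2 → miss, evict 4, frames {0,6,8,2}
8 → hit
2 → hit
6 → hit
Page faults: 7.

7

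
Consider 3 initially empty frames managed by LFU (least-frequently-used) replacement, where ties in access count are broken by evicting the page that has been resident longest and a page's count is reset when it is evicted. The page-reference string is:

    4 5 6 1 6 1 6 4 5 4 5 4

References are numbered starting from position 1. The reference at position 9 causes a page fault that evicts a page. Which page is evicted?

4

pos 1: 4 → miss, frames (4)
pos 2: 5 → miss, frames (4 5)
pos 3: 6 → miss, frames (4 5 6)
pos 4: 1 → miss, evict 4, frames (5 6 1)
pos 5: 6 → hit
pos 6: 1 → hit
pos 7: 6 → hit
pos 8: 4 → miss, evict 5, frames (6 1 4)
pos 9: 5 → miss, evict 4, frames (6 1 5)
At position 9, page 4 is evicted.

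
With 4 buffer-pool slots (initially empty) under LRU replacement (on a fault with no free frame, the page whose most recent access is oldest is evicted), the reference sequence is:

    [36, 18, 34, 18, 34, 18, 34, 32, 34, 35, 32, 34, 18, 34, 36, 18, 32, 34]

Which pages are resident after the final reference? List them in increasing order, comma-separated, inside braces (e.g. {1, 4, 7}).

{18, 32, 34, 36}

36: fault, frames (36)
18: fault, frames (36 18)
34: fault, frames (36 18 34)
18: hit
34: hit
18: hit
34: hit
32: fault, frames (36 18 34 32)
34: hit
35: fault, evict 36, frames (18 32 34 35)
32: hit
34: hit
18: hit
34: hit
36: fault, evict 35, frames (32 18 34 36)
18: hit
32: hit
34: hit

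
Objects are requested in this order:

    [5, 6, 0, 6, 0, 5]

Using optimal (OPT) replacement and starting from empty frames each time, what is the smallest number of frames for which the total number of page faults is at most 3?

f=1: 6 faults
f=2: 4 faults
f=3: 3 faults
Smallest f with faults ≤ 3 is 3.

3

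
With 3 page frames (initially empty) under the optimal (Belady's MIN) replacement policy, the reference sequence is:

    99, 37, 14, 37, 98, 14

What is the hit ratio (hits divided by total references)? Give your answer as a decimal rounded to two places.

0.33

99: miss, frames [99]
37: miss, frames [99, 37]
14: miss, frames [99, 37, 14]
37: hit
98: miss, evict 37, frames [99, 14, 98]
14: hit
Hits: 2 of 6 references → 2/6 = 0.3333.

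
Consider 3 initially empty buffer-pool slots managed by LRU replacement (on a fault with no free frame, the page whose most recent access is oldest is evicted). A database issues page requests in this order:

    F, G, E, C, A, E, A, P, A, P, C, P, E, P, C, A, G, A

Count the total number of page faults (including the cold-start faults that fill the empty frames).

F -> miss, frames [F]
G -> miss, frames [F, G]
E -> miss, frames [F, G, E]
C -> miss, evict F, frames [G, E, C]
A -> miss, evict G, frames [E, C, A]
E -> hit
A -> hit
P -> miss, evict C, frames [E, A, P]
A -> hit
P -> hit
C -> miss, evict E, frames [A, P, C]
P -> hit
E -> miss, evict A, frames [C, P, E]
P -> hit
C -> hit
A -> miss, evict E, frames [P, C, A]
G -> miss, evict P, frames [C, A, G]
A -> hit
Page faults: 10.

10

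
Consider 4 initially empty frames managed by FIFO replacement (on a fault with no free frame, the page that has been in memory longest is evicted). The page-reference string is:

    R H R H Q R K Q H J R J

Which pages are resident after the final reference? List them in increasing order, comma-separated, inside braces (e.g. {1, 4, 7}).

R: miss, frames {R}
H: miss, frames {R,H}
R: hit
H: hit
Q: miss, frames {R,H,Q}
R: hit
K: miss, frames {R,H,Q,K}
Q: hit
H: hit
J: miss, evict R, frames {H,Q,K,J}
R: miss, evict H, frames {Q,K,J,R}
J: hit

{J, K, Q, R}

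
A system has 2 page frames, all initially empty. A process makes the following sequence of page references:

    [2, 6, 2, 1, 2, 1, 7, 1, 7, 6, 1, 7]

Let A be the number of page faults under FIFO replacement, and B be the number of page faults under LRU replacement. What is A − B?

1

Under FIFO: F F . F F . F F . F . F → 8 faults.
Under LRU: F F . F . . F . . F F F → 7 faults.
A − B = 8 − 7 = 1.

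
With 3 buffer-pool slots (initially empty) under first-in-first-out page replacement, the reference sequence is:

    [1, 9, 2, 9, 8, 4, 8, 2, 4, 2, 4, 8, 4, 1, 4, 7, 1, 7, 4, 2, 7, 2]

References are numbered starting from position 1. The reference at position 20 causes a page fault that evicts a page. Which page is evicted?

4

pos 1: 1: fault, frames (1)
pos 2: 9: fault, frames (1 9)
pos 3: 2: fault, frames (1 9 2)
pos 4: 9: hit
pos 5: 8: fault, evict 1, frames (9 2 8)
pos 6: 4: fault, evict 9, frames (2 8 4)
pos 7: 8: hit
pos 8: 2: hit
pos 9: 4: hit
pos 10: 2: hit
pos 11: 4: hit
pos 12: 8: hit
pos 13: 4: hit
pos 14: 1: fault, evict 2, frames (8 4 1)
pos 15: 4: hit
pos 16: 7: fault, evict 8, frames (4 1 7)
pos 17: 1: hit
pos 18: 7: hit
pos 19: 4: hit
pos 20: 2: fault, evict 4, frames (1 7 2)
At position 20, page 4 is evicted.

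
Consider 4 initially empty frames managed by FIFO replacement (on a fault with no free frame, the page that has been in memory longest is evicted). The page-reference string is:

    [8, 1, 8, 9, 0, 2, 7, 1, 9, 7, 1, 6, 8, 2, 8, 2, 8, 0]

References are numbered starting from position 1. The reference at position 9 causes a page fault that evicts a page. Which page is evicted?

pos 1: 8: fault, frames {8}
pos 2: 1: fault, frames {8,1}
pos 3: 8: hit
pos 4: 9: fault, frames {8,1,9}
pos 5: 0: fault, frames {8,1,9,0}
pos 6: 2: fault, evict 8, frames {1,9,0,2}
pos 7: 7: fault, evict 1, frames {9,0,2,7}
pos 8: 1: fault, evict 9, frames {0,2,7,1}
pos 9: 9: fault, evict 0, frames {2,7,1,9}
At position 9, page 0 is evicted.

0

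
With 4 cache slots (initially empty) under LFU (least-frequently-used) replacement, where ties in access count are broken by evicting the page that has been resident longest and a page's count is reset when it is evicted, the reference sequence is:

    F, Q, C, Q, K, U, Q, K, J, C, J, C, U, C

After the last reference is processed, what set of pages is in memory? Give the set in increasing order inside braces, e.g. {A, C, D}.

{C, J, Q, U}

F: miss, frames [F]
Q: miss, frames [F, Q]
C: miss, frames [F, Q, C]
Q: hit
K: miss, frames [F, Q, C, K]
U: miss, evict F, frames [Q, C, K, U]
Q: hit
K: hit
J: miss, evict C, frames [Q, K, U, J]
C: miss, evict U, frames [Q, K, J, C]
J: hit
C: hit
U: miss, evict K, frames [Q, J, C, U]
C: hit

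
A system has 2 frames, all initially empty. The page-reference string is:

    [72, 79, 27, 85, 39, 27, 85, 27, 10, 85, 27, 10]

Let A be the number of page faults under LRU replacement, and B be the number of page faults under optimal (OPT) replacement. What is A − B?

Under LRU: F F F F F F F . F F F F → 11 faults.
Under OPT: F F F F F . F . F . F . → 8 faults.
A − B = 11 − 8 = 3.

3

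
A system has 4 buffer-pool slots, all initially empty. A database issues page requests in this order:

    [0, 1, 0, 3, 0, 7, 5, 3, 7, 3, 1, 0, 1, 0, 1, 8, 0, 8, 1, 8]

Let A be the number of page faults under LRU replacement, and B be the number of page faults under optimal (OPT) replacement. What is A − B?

Under LRU: F F . F . F F . . . F F . . . F . . . . → 8 faults.
Under OPT: F F . F . F F . . . . F . . . F . . . . → 7 faults.
A − B = 8 − 7 = 1.

1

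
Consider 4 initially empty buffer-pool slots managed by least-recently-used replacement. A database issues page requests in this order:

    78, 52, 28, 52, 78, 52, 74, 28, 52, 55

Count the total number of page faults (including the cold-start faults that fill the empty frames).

78: miss, frames [78]
52: miss, frames [78, 52]
28: miss, frames [78, 52, 28]
52: hit
78: hit
52: hit
74: miss, frames [28, 78, 52, 74]
28: hit
52: hit
55: miss, evict 78, frames [74, 28, 52, 55]
Page faults: 5.

5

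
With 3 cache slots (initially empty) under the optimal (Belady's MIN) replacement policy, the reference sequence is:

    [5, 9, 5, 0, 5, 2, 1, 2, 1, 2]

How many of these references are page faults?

5

5 -> fault, frames [5]
9 -> fault, frames [5, 9]
5 -> hit
0 -> fault, frames [5, 9, 0]
5 -> hit
2 -> fault, evict 0, frames [5, 9, 2]
1 -> fault, evict 9, frames [5, 2, 1]
2 -> hit
1 -> hit
2 -> hit
Page faults: 5.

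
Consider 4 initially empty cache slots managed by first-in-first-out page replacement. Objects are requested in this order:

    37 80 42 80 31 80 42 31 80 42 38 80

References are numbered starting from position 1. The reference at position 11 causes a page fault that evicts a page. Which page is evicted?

37

pos 1: 37 -> miss, frames {37}
pos 2: 80 -> miss, frames {37,80}
pos 3: 42 -> miss, frames {37,80,42}
pos 4: 80 -> hit
pos 5: 31 -> miss, frames {37,80,42,31}
pos 6: 80 -> hit
pos 7: 42 -> hit
pos 8: 31 -> hit
pos 9: 80 -> hit
pos 10: 42 -> hit
pos 11: 38 -> miss, evict 37, frames {80,42,31,38}
At position 11, page 37 is evicted.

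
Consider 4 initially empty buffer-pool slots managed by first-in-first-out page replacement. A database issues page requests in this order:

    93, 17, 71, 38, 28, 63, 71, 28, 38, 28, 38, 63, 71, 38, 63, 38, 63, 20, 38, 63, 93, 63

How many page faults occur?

93: miss, frames [93]
17: miss, frames [93, 17]
71: miss, frames [93, 17, 71]
38: miss, frames [93, 17, 71, 38]
28: miss, evict 93, frames [17, 71, 38, 28]
63: miss, evict 17, frames [71, 38, 28, 63]
71: hit
28: hit
38: hit
28: hit
38: hit
63: hit
71: hit
38: hit
63: hit
38: hit
63: hit
20: miss, evict 71, frames [38, 28, 63, 20]
38: hit
63: hit
93: miss, evict 38, frames [28, 63, 20, 93]
63: hit
Page faults: 8.

8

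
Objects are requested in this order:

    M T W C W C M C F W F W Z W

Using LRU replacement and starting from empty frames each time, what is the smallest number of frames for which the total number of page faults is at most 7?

4

f=1: 14 faults
f=2: 8 faults
f=3: 8 faults
f=4: 6 faults
f=5: 6 faults
f=6: 6 faults
Smallest f with faults ≤ 7 is 4.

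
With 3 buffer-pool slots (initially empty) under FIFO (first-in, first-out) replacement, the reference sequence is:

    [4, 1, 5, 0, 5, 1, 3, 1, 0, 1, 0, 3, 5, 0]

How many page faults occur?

8

4: miss, frames [4]
1: miss, frames [4, 1]
5: miss, frames [4, 1, 5]
0: miss, evict 4, frames [1, 5, 0]
5: hit
1: hit
3: miss, evict 1, frames [5, 0, 3]
1: miss, evict 5, frames [0, 3, 1]
0: hit
1: hit
0: hit
3: hit
5: miss, evict 0, frames [3, 1, 5]
0: miss, evict 3, frames [1, 5, 0]
Page faults: 8.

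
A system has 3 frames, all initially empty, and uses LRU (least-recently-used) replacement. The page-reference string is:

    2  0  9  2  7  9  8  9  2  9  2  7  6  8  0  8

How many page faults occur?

10

2: miss, frames (2)
0: miss, frames (2 0)
9: miss, frames (2 0 9)
2: hit
7: miss, evict 0, frames (9 2 7)
9: hit
8: miss, evict 2, frames (7 9 8)
9: hit
2: miss, evict 7, frames (8 9 2)
9: hit
2: hit
7: miss, evict 8, frames (9 2 7)
6: miss, evict 9, frames (2 7 6)
8: miss, evict 2, frames (7 6 8)
0: miss, evict 7, frames (6 8 0)
8: hit
Page faults: 10.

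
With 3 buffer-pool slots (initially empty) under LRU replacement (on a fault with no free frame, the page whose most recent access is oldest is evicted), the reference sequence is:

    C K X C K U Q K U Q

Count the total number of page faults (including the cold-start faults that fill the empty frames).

5

C: miss, frames [C]
K: miss, frames [C, K]
X: miss, frames [C, K, X]
C: hit
K: hit
U: miss, evict X, frames [C, K, U]
Q: miss, evict C, frames [K, U, Q]
K: hit
U: hit
Q: hit
Page faults: 5.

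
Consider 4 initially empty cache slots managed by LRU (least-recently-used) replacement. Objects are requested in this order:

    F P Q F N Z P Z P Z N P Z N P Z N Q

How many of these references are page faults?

7

F -> miss, frames {F}
P -> miss, frames {F,P}
Q -> miss, frames {F,P,Q}
F -> hit
N -> miss, frames {P,Q,F,N}
Z -> miss, evict P, frames {Q,F,N,Z}
P -> miss, evict Q, frames {F,N,Z,P}
Z -> hit
P -> hit
Z -> hit
N -> hit
P -> hit
Z -> hit
N -> hit
P -> hit
Z -> hit
N -> hit
Q -> miss, evict F, frames {P,Z,N,Q}
Page faults: 7.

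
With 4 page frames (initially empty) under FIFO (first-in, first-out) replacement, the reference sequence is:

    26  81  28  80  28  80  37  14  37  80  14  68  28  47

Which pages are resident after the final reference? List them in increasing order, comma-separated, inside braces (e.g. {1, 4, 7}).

{14, 28, 47, 68}

26 → miss, frames (26)
81 → miss, frames (26 81)
28 → miss, frames (26 81 28)
80 → miss, frames (26 81 28 80)
28 → hit
80 → hit
37 → miss, evict 26, frames (81 28 80 37)
14 → miss, evict 81, frames (28 80 37 14)
37 → hit
80 → hit
14 → hit
68 → miss, evict 28, frames (80 37 14 68)
28 → miss, evict 80, frames (37 14 68 28)
47 → miss, evict 37, frames (14 68 28 47)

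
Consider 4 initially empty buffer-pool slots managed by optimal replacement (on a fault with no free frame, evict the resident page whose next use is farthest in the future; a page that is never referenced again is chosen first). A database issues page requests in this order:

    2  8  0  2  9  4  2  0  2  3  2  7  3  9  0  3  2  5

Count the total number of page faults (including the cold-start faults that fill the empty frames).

2 → miss, frames (2)
8 → miss, frames (2 8)
0 → miss, frames (2 8 0)
2 → hit
9 → miss, frames (2 8 0 9)
4 → miss, evict 8, frames (2 0 9 4)
2 → hit
0 → hit
2 → hit
3 → miss, evict 4, frames (2 0 9 3)
2 → hit
7 → miss, evict 2, frames (0 9 3 7)
3 → hit
9 → hit
0 → hit
3 → hit
2 → miss, evict 7, frames (0 9 3 2)
5 → miss, evict 2, frames (0 9 3 5)
Page faults: 9.

9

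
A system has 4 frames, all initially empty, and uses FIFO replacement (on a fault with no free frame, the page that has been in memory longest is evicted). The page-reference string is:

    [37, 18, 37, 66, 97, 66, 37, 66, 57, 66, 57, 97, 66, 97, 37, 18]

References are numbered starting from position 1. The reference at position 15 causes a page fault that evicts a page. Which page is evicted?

18

pos 1: 37 → fault, frames (37)
pos 2: 18 → fault, frames (37 18)
pos 3: 37 → hit
pos 4: 66 → fault, frames (37 18 66)
pos 5: 97 → fault, frames (37 18 66 97)
pos 6: 66 → hit
pos 7: 37 → hit
pos 8: 66 → hit
pos 9: 57 → fault, evict 37, frames (18 66 97 57)
pos 10: 66 → hit
pos 11: 57 → hit
pos 12: 97 → hit
pos 13: 66 → hit
pos 14: 97 → hit
pos 15: 37 → fault, evict 18, frames (66 97 57 37)
At position 15, page 18 is evicted.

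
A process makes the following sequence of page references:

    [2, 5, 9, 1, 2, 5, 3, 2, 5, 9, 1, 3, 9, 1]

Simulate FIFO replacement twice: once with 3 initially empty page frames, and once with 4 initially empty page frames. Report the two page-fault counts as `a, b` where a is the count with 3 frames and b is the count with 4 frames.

3 frames: F F F F F F F . . F F . . . → 9 faults.
4 frames: F F F F . . F F F F F F . . → 10 faults.
10 > 9: adding a frame increased faults — Belady's anomaly.

9, 10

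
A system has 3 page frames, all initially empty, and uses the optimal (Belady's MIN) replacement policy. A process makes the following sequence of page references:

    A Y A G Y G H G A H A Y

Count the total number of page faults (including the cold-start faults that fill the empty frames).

5

A: miss, frames [A]
Y: miss, frames [A, Y]
A: hit
G: miss, frames [A, Y, G]
Y: hit
G: hit
H: miss, evict Y, frames [A, G, H]
G: hit
A: hit
H: hit
A: hit
Y: miss, evict H, frames [A, G, Y]
Page faults: 5.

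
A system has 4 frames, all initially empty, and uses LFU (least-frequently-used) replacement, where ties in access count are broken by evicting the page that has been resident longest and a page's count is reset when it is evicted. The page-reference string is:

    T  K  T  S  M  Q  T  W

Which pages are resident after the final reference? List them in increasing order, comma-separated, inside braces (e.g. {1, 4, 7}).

T → miss, frames {T}
K → miss, frames {T,K}
T → hit
S → miss, frames {T,K,S}
M → miss, frames {T,K,S,M}
Q → miss, evict K, frames {T,S,M,Q}
T → hit
W → miss, evict S, frames {T,M,Q,W}

{M, Q, T, W}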